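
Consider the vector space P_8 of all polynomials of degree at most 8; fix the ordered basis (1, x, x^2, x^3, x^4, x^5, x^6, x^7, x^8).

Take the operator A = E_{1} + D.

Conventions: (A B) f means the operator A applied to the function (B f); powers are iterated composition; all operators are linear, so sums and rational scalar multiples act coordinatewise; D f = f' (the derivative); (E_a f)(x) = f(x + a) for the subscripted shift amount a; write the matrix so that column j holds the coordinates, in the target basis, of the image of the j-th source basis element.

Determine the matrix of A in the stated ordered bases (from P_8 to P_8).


image of 1: 1
image of x: x + 2
image of x^2: x^2 + 4x + 1
image of x^3: x^3 + 6x^2 + 3x + 1
image of x^4: x^4 + 8x^3 + 6x^2 + 4x + 1
image of x^5: x^5 + 10x^4 + 10x^3 + 10x^2 + 5x + 1
image of x^6: x^6 + 12x^5 + 15x^4 + 20x^3 + 15x^2 + 6x + 1
image of x^7: x^7 + 14x^6 + 21x^5 + 35x^4 + 35x^3 + 21x^2 + 7x + 1
image of x^8: x^8 + 16x^7 + 28x^6 + 56x^5 + 70x^4 + 56x^3 + 28x^2 + 8x + 1
each image's coordinates form column j of the matrix

the matrix is [[1, 2, 1, 1, 1, 1, 1, 1, 1]; [0, 1, 4, 3, 4, 5, 6, 7, 8]; [0, 0, 1, 6, 6, 10, 15, 21, 28]; [0, 0, 0, 1, 8, 10, 20, 35, 56]; [0, 0, 0, 0, 1, 10, 15, 35, 70]; [0, 0, 0, 0, 0, 1, 12, 21, 56]; [0, 0, 0, 0, 0, 0, 1, 14, 28]; [0, 0, 0, 0, 0, 0, 0, 1, 16]; [0, 0, 0, 0, 0, 0, 0, 0, 1]] (rows listed top to bottom)


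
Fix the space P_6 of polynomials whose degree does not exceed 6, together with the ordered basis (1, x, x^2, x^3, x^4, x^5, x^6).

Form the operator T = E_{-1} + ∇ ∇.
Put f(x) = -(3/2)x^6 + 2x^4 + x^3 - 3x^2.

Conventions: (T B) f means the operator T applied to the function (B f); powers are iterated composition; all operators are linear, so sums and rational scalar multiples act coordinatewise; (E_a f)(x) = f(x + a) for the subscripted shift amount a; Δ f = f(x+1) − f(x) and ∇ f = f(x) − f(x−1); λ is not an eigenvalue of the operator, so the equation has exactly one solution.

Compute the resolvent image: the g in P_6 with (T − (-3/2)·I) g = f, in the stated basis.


write g with unknown coordinates in the stated basis and equate coefficients in (T − (-3/2)·I) g = f
solving from the highest basis element down gives g = -(3/5)x^6 - (36/25)x^5 + (218/25)x^4 - (246/125)x^3 - (32916/625)x^2 + (191176/3125)x + 423482/15625
check: T g = -(3/5)x^6 + (54/25)x^5 - (277/25)x^4 + (494/125)x^3 + (47499/625)x^2 - (286764/3125)x - 635223/15625
so T g − (-3/2)·g = -(3/2)x^6 + 2x^4 + x^3 - 3x^2 = f ✓

the image equals g(x) = -(3/5)x^6 - (36/25)x^5 + (218/25)x^4 - (246/125)x^3 - (32916/625)x^2 + (191176/3125)x + 423482/15625


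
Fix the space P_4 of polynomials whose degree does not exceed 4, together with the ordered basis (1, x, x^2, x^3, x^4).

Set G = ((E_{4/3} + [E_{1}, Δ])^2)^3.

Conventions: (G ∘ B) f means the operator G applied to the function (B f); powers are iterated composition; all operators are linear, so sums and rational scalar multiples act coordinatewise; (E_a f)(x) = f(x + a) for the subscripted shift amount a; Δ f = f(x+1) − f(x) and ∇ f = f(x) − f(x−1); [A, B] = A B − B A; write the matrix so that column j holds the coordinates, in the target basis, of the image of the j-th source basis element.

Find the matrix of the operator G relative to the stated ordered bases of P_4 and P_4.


image of 1: 1
image of x: x + 8
image of x^2: x^2 + 16x + 64
image of x^3: x^3 + 24x^2 + 192x + 512
image of x^4: x^4 + 32x^3 + 384x^2 + 2048x + 4096
each image's coordinates form column j of the matrix

the matrix is [[1, 8, 64, 512, 4096]; [0, 1, 16, 192, 2048]; [0, 0, 1, 24, 384]; [0, 0, 0, 1, 32]; [0, 0, 0, 0, 1]] (rows listed top to bottom)


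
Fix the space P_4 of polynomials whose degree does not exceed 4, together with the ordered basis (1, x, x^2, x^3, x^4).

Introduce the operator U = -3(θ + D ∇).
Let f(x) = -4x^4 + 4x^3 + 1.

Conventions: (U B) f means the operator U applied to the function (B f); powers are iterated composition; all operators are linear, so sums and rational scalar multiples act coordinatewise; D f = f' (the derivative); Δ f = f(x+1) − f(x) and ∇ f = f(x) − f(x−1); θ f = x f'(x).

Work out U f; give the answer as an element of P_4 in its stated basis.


g(x) = 48x^4 - 36x^3 + 144x^2 - 216x + 84

θ f = -16x^4 + 12x^3
∇ f = -16x^3 + 36x^2 - 28x + 8
D ∇ f = -48x^2 + 72x - 28
(θ + D ∇) f = -16x^4 + 12x^3 - 48x^2 + 72x - 28
(-3(θ + D ∇)) f = 48x^4 - 36x^3 + 144x^2 - 216x + 84


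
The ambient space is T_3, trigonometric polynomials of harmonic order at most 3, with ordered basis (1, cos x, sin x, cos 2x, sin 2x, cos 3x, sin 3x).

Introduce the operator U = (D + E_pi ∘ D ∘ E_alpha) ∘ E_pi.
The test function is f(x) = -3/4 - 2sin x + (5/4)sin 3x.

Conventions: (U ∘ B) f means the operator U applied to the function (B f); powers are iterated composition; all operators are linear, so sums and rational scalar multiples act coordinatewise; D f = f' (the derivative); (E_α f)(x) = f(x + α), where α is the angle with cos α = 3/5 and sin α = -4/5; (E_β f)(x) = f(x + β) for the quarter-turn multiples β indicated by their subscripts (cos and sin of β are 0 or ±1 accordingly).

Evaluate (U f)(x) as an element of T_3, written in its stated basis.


the result is g(x) = (4/5)cos x - (8/5)sin x - (363/50)cos 3x + (33/25)sin 3x

E_pi f = -3/4 + 2sin x - (5/4)sin 3x
D E_pi f = 2cos x - (15/4)cos 3x
E_alpha E_pi f = -3/4 - (8/5)cos x + (6/5)sin x + (11/25)cos 3x + (117/100)sin 3x
D E_alpha E_pi f = (6/5)cos x + (8/5)sin x + (351/100)cos 3x - (33/25)sin 3x
E_pi D E_alpha E_pi f = -(6/5)cos x - (8/5)sin x - (351/100)cos 3x + (33/25)sin 3x
(D + E_pi ∘ D ∘ E_alpha) E_pi f = (4/5)cos x - (8/5)sin x - (363/50)cos 3x + (33/25)sin 3x


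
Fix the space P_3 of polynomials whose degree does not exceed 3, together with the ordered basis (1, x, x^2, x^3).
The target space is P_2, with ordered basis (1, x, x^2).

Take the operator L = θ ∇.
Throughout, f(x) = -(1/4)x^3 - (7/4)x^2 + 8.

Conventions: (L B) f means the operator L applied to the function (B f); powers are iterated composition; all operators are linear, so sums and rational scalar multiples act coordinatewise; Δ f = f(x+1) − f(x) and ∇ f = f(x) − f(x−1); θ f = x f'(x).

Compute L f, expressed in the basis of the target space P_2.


∇ f = -(3/4)x^2 - (11/4)x + 3/2
θ ∇ f = -(3/2)x^2 - (11/4)x

the result is g(x) = -(3/2)x^2 - (11/4)x


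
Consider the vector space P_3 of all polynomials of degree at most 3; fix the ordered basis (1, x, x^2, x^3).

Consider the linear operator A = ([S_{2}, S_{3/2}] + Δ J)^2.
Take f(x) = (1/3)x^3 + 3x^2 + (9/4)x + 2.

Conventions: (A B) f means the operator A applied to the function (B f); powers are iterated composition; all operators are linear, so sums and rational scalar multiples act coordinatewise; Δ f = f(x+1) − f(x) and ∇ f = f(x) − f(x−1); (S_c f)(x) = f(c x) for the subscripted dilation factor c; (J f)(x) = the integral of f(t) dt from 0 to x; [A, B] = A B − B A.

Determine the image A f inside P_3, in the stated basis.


S_{3/2} f = (9/8)x^3 + (27/4)x^2 + (27/8)x + 2
S_{2} S_{3/2} f = 9x^3 + 27x^2 + (27/4)x + 2
S_{2} f = (8/3)x^3 + 12x^2 + (9/2)x + 2
S_{3/2} S_{2} f = 9x^3 + 27x^2 + (27/4)x + 2
[S_{2}, S_{3/2}] f = 0
J f = (1/12)x^4 + x^3 + (9/8)x^2 + 2x
Δ J f = (1/3)x^3 + (7/2)x^2 + (67/12)x + 101/24
([S_{2}, S_{3/2}] + Δ J) f = (1/3)x^3 + (7/2)x^2 + (67/12)x + 101/24
S_{3/2} ([S_{2}, S_{3/2}] + Δ J) f = (9/8)x^3 + (63/8)x^2 + (67/8)x + 101/24
S_{2} S_{3/2} ([S_{2}, S_{3/2}] + Δ J) f = 9x^3 + (63/2)x^2 + (67/4)x + 101/24
S_{2} ([S_{2}, S_{3/2}] + Δ J) f = (8/3)x^3 + 14x^2 + (67/6)x + 101/24
S_{3/2} S_{2} ([S_{2}, S_{3/2}] + Δ J) f = 9x^3 + (63/2)x^2 + (67/4)x + 101/24
[S_{2}, S_{3/2}] ([S_{2}, S_{3/2}] + Δ J) f = 0
J ([S_{2}, S_{3/2}] + Δ J) f = (1/12)x^4 + (7/6)x^3 + (67/24)x^2 + (101/24)x
Δ J ([S_{2}, S_{3/2}] + Δ J) f = (1/3)x^3 + 4x^2 + (113/12)x + 33/4
([S_{2}, S_{3/2}] + Δ J) ([S_{2}, S_{3/2}] + Δ J) f = (1/3)x^3 + 4x^2 + (113/12)x + 33/4

the image equals g(x) = (1/3)x^3 + 4x^2 + (113/12)x + 33/4


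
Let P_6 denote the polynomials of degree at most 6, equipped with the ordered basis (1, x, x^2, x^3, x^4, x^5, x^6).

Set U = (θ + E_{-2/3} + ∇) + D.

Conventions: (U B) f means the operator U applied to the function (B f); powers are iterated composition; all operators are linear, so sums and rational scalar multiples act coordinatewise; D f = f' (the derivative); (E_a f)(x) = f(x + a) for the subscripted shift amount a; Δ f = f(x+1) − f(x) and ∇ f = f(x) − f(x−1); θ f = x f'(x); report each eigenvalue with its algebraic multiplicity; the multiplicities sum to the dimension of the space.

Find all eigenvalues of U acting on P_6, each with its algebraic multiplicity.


image of 1: 1
image of x: 2x + 4/3
image of x^2: 3x^2 + (8/3)x - 5/9
image of x^3: 4x^3 + 4x^2 - (5/3)x + 19/27
image of x^4: 5x^4 + (16/3)x^3 - (10/3)x^2 + (76/27)x - 65/81
image of x^5: 6x^5 + (20/3)x^4 - (50/9)x^3 + (190/27)x^2 - (325/81)x + 211/243
image of x^6: 7x^6 + 8x^5 - (25/3)x^4 + (380/27)x^3 - (325/27)x^2 + (422/81)x - 665/729
the matrix is upper triangular; its diagonal is (1, 2, 3, 4, 5, 6, 7)
for a triangular matrix the eigenvalues are the diagonal entries, with algebraic multiplicity their repetition count

λ = 1 (multiplicity 1), λ = 2 (multiplicity 1), λ = 3 (multiplicity 1), λ = 4 (multiplicity 1), λ = 5 (multiplicity 1), λ = 6 (multiplicity 1), λ = 7 (multiplicity 1)


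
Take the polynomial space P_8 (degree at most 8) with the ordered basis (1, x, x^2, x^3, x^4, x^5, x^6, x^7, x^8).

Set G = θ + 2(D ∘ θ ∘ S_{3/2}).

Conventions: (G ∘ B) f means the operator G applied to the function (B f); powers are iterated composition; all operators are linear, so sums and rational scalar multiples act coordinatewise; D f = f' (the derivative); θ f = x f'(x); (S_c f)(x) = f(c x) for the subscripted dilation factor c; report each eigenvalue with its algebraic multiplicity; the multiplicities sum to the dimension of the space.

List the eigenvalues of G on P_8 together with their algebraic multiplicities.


λ = 0 (multiplicity 1), λ = 1 (multiplicity 1), λ = 2 (multiplicity 1), λ = 3 (multiplicity 1), λ = 4 (multiplicity 1), λ = 5 (multiplicity 1), λ = 6 (multiplicity 1), λ = 7 (multiplicity 1), λ = 8 (multiplicity 1)

image of 1: 0
image of x: x + 3
image of x^2: 2x^2 + 18x
image of x^3: 3x^3 + (243/4)x^2
image of x^4: 4x^4 + 162x^3
image of x^5: 5x^5 + (6075/16)x^4
image of x^6: 6x^6 + (6561/8)x^5
image of x^7: 7x^7 + (107163/64)x^6
image of x^8: 8x^8 + (6561/2)x^7
the matrix is upper triangular; its diagonal is (0, 1, 2, 3, 4, 5, 6, 7, 8)
for a triangular matrix the eigenvalues are the diagonal entries, with algebraic multiplicity their repetition count


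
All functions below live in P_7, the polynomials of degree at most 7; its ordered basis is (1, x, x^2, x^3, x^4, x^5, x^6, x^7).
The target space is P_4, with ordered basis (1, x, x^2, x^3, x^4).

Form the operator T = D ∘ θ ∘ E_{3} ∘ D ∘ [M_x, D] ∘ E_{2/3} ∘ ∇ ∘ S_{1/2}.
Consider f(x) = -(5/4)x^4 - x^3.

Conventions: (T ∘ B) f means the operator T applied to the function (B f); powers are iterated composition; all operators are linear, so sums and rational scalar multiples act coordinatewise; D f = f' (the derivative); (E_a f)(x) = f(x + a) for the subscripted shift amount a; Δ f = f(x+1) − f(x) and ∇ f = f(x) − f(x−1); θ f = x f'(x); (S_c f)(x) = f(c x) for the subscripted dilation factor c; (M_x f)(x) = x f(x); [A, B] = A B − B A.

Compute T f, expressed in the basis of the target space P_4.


S_{1/2} f = -(5/64)x^4 - (1/8)x^3
∇ S_{1/2} f = -(5/16)x^3 + (3/32)x^2 + (1/16)x - 3/64
E_{2/3} ∇ S_{1/2} f = -(5/16)x^3 - (17/32)x^2 - (11/48)x - 97/1728
D (E_{2/3} ∘ ∇ ∘ S_{1/2}) f = -(15/16)x^2 - (17/16)x - 11/48
M_x D (E_{2/3} ∘ ∇ ∘ S_{1/2}) f = -(15/16)x^3 - (17/16)x^2 - (11/48)x
M_x (E_{2/3} ∘ ∇ ∘ S_{1/2}) f = -(5/16)x^4 - (17/32)x^3 - (11/48)x^2 - (97/1728)x
D M_x (E_{2/3} ∘ ∇ ∘ S_{1/2}) f = -(5/4)x^3 - (51/32)x^2 - (11/24)x - 97/1728
[M_x, D] (E_{2/3} ∘ ∇ ∘ S_{1/2}) f = (5/16)x^3 + (17/32)x^2 + (11/48)x + 97/1728
D ([M_x, D] ∘ E_{2/3} ∘ ∇ ∘ S_{1/2}) f = (15/16)x^2 + (17/16)x + 11/48
E_{3} D ([M_x, D] ∘ E_{2/3} ∘ ∇ ∘ S_{1/2}) f = (15/16)x^2 + (107/16)x + 569/48
θ E_{3} D ([M_x, D] ∘ E_{2/3} ∘ ∇ ∘ S_{1/2}) f = (15/8)x^2 + (107/16)x
D θ E_{3} D ([M_x, D] ∘ E_{2/3} ∘ ∇ ∘ S_{1/2}) f = (15/4)x + 107/16

the result is g(x) = (15/4)x + 107/16


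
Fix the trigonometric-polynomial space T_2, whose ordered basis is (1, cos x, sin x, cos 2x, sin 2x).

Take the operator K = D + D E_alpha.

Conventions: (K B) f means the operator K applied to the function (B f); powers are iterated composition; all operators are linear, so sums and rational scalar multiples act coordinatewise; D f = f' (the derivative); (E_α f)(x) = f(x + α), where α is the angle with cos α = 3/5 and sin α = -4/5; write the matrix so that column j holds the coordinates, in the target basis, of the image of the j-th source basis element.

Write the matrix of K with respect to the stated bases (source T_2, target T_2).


image of 1: 0
image of cos x: (4/5)cos x - (8/5)sin x
image of sin x: (8/5)cos x + (4/5)sin x
image of cos 2x: (48/25)cos 2x - (36/25)sin 2x
image of sin 2x: (36/25)cos 2x + (48/25)sin 2x
each image's coordinates form column j of the matrix

the matrix is [[0, 0, 0, 0, 0]; [0, 4/5, 8/5, 0, 0]; [0, -8/5, 4/5, 0, 0]; [0, 0, 0, 48/25, 36/25]; [0, 0, 0, -36/25, 48/25]] (rows listed top to bottom)


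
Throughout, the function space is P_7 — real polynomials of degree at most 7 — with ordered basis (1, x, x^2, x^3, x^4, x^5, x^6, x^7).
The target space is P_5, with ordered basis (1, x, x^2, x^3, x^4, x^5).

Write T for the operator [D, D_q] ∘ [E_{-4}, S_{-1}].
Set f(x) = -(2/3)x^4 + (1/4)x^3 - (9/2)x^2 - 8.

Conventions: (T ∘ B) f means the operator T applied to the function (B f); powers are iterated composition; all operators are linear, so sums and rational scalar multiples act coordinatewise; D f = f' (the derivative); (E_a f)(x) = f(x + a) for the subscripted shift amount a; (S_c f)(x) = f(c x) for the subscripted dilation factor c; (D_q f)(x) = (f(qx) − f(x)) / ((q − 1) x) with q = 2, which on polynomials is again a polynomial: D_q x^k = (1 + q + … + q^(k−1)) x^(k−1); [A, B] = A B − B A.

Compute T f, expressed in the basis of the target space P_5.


S_{-1} f = -(2/3)x^4 - (1/4)x^3 - (9/2)x^2 - 8
E_{-4} S_{-1} f = -(2/3)x^4 + (125/12)x^3 - (131/2)x^2 + (584/3)x - 704/3
E_{-4} f = -(2/3)x^4 + (131/12)x^3 - (143/2)x^2 + (656/3)x - 800/3
S_{-1} E_{-4} f = -(2/3)x^4 - (131/12)x^3 - (143/2)x^2 - (656/3)x - 800/3
[E_{-4}, S_{-1}] f = (64/3)x^3 + 6x^2 + (1240/3)x + 32
D_q [E_{-4}, S_{-1}] f = (448/3)x^2 + 18x + 1240/3
D D_q [E_{-4}, S_{-1}] f = (896/3)x + 18
D [E_{-4}, S_{-1}] f = 64x^2 + 12x + 1240/3
D_q D [E_{-4}, S_{-1}] f = 192x + 12
[D, D_q] [E_{-4}, S_{-1}] f = (320/3)x + 6

the result is g(x) = (320/3)x + 6


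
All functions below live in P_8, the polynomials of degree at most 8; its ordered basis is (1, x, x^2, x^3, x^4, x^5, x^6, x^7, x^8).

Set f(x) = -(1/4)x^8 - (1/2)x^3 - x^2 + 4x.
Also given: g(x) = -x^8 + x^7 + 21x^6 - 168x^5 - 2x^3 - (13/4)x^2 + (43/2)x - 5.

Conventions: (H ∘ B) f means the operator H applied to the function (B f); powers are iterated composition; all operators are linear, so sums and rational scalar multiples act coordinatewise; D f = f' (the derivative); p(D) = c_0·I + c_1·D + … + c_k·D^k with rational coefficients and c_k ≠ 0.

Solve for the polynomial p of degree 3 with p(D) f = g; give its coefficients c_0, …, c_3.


c_0 = 4, c_1 = -1/2, c_2 = -3/2, c_3 = 2

D^0 f = -(1/4)x^8 - (1/2)x^3 - x^2 + 4x
D^1 f = -2x^7 - (3/2)x^2 - 2x + 4
D^2 f = -14x^6 - 3x - 2
D^3 f = -84x^5 - 3
matching coefficients of g against c_0 f + c_1 Df + … from the top degree down determines the c_i
solution: c_0 = 4, c_1 = -1/2, c_2 = -3/2, c_3 = 2


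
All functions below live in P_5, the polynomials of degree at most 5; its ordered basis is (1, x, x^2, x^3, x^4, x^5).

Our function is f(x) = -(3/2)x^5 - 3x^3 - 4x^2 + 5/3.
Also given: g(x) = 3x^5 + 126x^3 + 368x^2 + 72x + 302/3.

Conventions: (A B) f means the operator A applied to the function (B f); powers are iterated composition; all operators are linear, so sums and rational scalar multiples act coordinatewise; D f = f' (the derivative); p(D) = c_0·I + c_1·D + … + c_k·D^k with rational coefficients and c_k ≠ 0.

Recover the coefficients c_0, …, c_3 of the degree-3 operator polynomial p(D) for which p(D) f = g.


D^0 f = -(3/2)x^5 - 3x^3 - 4x^2 + 5/3
D^1 f = -(15/2)x^4 - 9x^2 - 8x
D^2 f = -30x^3 - 18x - 8
D^3 f = -90x^2 - 18
matching coefficients of g against c_0 f + c_1 Df + … from the top degree down determines the c_i
solution: c_0 = -2, c_1 = 0, c_2 = -4, c_3 = -4

p(D) = -2·I − 4·D^2 − 4·D^3, i.e. c_0 = -2, c_1 = 0, c_2 = -4, c_3 = -4


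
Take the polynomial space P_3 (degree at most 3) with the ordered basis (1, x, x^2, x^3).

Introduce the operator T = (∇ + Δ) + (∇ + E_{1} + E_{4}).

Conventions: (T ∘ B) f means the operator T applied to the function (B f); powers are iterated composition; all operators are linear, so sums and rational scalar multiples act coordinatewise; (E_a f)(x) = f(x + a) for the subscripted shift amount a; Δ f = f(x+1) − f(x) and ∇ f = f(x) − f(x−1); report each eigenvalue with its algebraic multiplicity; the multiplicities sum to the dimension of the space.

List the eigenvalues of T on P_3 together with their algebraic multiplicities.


λ = 2 (multiplicity 4)

image of 1: 2
image of x: 2x + 8
image of x^2: 2x^2 + 16x + 16
image of x^3: 2x^3 + 24x^2 + 48x + 68
the matrix is upper triangular; its diagonal is (2, 2, 2, 2)
for a triangular matrix the eigenvalues are the diagonal entries, with algebraic multiplicity their repetition count


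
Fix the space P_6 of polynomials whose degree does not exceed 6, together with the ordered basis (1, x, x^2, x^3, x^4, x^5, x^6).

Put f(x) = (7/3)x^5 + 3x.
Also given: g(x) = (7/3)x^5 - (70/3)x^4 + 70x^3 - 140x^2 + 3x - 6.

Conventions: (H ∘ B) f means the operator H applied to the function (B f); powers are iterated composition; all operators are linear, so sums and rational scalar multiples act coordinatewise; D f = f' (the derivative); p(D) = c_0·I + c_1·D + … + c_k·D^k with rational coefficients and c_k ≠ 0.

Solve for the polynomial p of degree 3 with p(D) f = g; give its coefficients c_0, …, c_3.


c_0 = 1, c_1 = -2, c_2 = 3/2, c_3 = -1

D^0 f = (7/3)x^5 + 3x
D^1 f = (35/3)x^4 + 3
D^2 f = (140/3)x^3
D^3 f = 140x^2
matching coefficients of g against c_0 f + c_1 Df + … from the top degree down determines the c_i
solution: c_0 = 1, c_1 = -2, c_2 = 3/2, c_3 = -1


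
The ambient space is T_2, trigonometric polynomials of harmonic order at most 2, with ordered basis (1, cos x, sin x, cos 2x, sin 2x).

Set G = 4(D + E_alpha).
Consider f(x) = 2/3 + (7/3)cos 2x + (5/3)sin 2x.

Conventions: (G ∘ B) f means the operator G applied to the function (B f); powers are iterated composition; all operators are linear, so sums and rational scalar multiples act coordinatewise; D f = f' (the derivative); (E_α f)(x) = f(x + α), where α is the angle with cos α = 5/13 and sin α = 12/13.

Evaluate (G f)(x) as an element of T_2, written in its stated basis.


g(x) = 8/3 + (5828/507)cos 2x - (5068/169)sin 2x

D f = (10/3)cos 2x - (14/3)sin 2x
E_alpha f = 2/3 - (233/507)cos 2x - (1435/507)sin 2x
(D + E_alpha) f = 2/3 + (1457/507)cos 2x - (1267/169)sin 2x
(4(D + E_alpha)) f = 8/3 + (5828/507)cos 2x - (5068/169)sin 2x


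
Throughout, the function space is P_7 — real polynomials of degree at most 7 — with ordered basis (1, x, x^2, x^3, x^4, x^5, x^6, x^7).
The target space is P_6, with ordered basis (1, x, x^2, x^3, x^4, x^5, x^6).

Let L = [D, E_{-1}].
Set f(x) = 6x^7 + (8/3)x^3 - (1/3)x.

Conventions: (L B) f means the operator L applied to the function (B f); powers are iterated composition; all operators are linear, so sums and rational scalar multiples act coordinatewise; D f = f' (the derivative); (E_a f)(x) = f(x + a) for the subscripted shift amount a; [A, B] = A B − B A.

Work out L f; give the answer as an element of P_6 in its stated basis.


g(x) = 0

E_{-1} f = 6x^7 - 42x^6 + 126x^5 - 210x^4 + (638/3)x^3 - 134x^2 + (149/3)x - 25/3
D E_{-1} f = 42x^6 - 252x^5 + 630x^4 - 840x^3 + 638x^2 - 268x + 149/3
D f = 42x^6 + 8x^2 - 1/3
E_{-1} D f = 42x^6 - 252x^5 + 630x^4 - 840x^3 + 638x^2 - 268x + 149/3
[D, E_{-1}] f = 0


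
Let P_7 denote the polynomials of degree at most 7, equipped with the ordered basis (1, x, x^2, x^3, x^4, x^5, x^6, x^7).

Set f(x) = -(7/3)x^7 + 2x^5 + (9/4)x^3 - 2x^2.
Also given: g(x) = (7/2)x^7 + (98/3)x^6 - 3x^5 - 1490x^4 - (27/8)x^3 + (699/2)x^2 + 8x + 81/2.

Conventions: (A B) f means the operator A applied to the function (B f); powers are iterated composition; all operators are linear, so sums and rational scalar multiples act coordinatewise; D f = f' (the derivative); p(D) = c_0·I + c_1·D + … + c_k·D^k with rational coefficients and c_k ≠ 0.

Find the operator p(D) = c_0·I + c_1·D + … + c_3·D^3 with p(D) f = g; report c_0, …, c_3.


D^0 f = -(7/3)x^7 + 2x^5 + (9/4)x^3 - 2x^2
D^1 f = -(49/3)x^6 + 10x^4 + (27/4)x^2 - 4x
D^2 f = -98x^5 + 40x^3 + (27/2)x - 4
D^3 f = -490x^4 + 120x^2 + 27/2
matching coefficients of g against c_0 f + c_1 Df + … from the top degree down determines the c_i
solution: c_0 = -3/2, c_1 = -2, c_2 = 0, c_3 = 3

c_0 = -3/2, c_1 = -2, c_2 = 0, c_3 = 3


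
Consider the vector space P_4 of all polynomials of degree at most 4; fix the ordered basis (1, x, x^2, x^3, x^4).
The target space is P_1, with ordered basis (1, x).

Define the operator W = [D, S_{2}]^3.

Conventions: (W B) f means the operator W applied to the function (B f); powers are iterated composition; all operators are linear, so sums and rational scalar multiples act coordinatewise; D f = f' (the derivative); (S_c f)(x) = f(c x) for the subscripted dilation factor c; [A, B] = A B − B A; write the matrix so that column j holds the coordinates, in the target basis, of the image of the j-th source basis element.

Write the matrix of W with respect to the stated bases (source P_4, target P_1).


the matrix is [[0, 0, 0, 48, 0]; [0, 0, 0, 0, 1536]] (rows listed top to bottom)

image of 1: 0
image of x: 0
image of x^2: 0
image of x^3: 48
image of x^4: 1536x
each image's coordinates form column j of the matrix


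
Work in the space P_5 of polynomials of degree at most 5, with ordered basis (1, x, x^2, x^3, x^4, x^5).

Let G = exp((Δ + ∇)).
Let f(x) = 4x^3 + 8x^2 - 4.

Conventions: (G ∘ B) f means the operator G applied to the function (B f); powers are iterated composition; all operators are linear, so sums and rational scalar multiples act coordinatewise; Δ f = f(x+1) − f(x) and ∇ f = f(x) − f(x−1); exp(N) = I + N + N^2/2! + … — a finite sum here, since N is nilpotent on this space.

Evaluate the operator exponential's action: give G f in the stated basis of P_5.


the image equals g(x) = 4x^3 + 32x^2 + 80x + 68

order-1 term: 24x^2 + 32x + 8
order-2 term: 48x + 32
order-3 term: 32
the series for exp((Δ + ∇)) f terminates at order 3
exp((Δ + ∇)) f = 4x^3 + 32x^2 + 80x + 68


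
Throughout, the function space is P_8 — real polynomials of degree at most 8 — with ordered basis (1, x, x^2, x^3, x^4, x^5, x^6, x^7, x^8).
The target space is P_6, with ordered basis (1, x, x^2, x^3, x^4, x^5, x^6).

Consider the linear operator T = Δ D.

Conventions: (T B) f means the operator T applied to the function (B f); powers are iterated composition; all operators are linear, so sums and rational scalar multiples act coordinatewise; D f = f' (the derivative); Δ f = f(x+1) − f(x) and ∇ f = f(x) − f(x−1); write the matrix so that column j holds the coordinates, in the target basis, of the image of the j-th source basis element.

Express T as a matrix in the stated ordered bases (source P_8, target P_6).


image of 1: 0
image of x: 0
image of x^2: 2
image of x^3: 6x + 3
image of x^4: 12x^2 + 12x + 4
image of x^5: 20x^3 + 30x^2 + 20x + 5
image of x^6: 30x^4 + 60x^3 + 60x^2 + 30x + 6
image of x^7: 42x^5 + 105x^4 + 140x^3 + 105x^2 + 42x + 7
image of x^8: 56x^6 + 168x^5 + 280x^4 + 280x^3 + 168x^2 + 56x + 8
each image's coordinates form column j of the matrix

the matrix is [[0, 0, 2, 3, 4, 5, 6, 7, 8]; [0, 0, 0, 6, 12, 20, 30, 42, 56]; [0, 0, 0, 0, 12, 30, 60, 105, 168]; [0, 0, 0, 0, 0, 20, 60, 140, 280]; [0, 0, 0, 0, 0, 0, 30, 105, 280]; [0, 0, 0, 0, 0, 0, 0, 42, 168]; [0, 0, 0, 0, 0, 0, 0, 0, 56]] (rows listed top to bottom)


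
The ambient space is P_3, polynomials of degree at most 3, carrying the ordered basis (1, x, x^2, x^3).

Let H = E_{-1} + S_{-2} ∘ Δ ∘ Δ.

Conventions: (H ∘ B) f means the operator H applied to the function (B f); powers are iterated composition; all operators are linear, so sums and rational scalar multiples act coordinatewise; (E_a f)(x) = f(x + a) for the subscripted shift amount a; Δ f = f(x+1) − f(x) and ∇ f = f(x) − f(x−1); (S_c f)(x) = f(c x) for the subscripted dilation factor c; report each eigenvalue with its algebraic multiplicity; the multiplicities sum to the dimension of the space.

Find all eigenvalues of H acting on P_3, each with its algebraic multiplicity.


λ = 1 (multiplicity 4)

image of 1: 1
image of x: x - 1
image of x^2: x^2 - 2x + 3
image of x^3: x^3 - 3x^2 - 9x + 5
the matrix is upper triangular; its diagonal is (1, 1, 1, 1)
for a triangular matrix the eigenvalues are the diagonal entries, with algebraic multiplicity their repetition count


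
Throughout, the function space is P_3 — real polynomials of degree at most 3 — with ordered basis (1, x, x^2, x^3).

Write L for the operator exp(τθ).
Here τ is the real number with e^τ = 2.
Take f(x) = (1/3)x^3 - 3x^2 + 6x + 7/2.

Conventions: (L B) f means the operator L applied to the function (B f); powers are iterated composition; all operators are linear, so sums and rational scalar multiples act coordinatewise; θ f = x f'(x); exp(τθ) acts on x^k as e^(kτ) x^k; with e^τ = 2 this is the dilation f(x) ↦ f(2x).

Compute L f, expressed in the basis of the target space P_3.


g(x) = (8/3)x^3 - 12x^2 + 12x + 7/2

exp(τθ) x^k = e^(kτ) x^k; with e^τ = 2 this sends x^k to 2^k x^k
x ↦ 2 x
x^2 ↦ 4 x^2
x^3 ↦ 8 x^3
applying this coordinatewise to f: exp(τθ) f = (8/3)x^3 - 12x^2 + 12x + 7/2


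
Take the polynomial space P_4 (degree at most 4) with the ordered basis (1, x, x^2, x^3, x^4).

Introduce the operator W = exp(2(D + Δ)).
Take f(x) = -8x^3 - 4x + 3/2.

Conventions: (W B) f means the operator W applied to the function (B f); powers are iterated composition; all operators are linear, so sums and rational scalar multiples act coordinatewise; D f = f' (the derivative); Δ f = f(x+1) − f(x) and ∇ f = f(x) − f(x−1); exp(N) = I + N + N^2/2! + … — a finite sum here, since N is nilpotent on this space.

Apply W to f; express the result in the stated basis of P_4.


the image equals g(x) = -8x^3 - 96x^2 - 436x - 1469/2

order-1 term: -96x^2 - 48x - 32
order-2 term: -384x - 192
order-3 term: -512
the series for exp(2(D + Δ)) f terminates at order 3
exp(2(D + Δ)) f = -8x^3 - 96x^2 - 436x - 1469/2


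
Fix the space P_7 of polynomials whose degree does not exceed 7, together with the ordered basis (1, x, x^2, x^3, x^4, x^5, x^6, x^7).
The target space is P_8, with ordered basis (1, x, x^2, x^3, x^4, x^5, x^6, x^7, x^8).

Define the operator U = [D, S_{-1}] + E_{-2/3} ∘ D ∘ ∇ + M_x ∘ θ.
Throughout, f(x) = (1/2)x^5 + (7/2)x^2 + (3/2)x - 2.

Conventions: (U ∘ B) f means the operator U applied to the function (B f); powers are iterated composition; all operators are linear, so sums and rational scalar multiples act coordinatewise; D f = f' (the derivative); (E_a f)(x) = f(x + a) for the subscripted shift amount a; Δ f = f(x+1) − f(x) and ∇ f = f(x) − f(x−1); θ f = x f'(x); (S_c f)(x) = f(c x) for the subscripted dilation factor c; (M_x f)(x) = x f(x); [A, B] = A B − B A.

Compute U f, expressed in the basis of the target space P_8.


S_{-1} f = -(1/2)x^5 + (7/2)x^2 - (3/2)x - 2
D S_{-1} f = -(5/2)x^4 + 7x - 3/2
D f = (5/2)x^4 + 7x + 3/2
S_{-1} D f = (5/2)x^4 - 7x + 3/2
[D, S_{-1}] f = -5x^4 + 14x - 3
∇ f = (5/2)x^4 - 5x^3 + 5x^2 + (9/2)x - 3/2
D ∇ f = 10x^3 - 15x^2 + 10x + 9/2
E_{-2/3} (D ∘ ∇) f = 10x^3 - 35x^2 + (130/3)x - 637/54
θ f = (5/2)x^5 + 7x^2 + (3/2)x
M_x θ f = (5/2)x^6 + 7x^3 + (3/2)x^2
([D, S_{-1}] + E_{-2/3} ∘ D ∘ ∇ + M_x ∘ θ) f = (5/2)x^6 - 5x^4 + 17x^3 - (67/2)x^2 + (172/3)x - 799/54

g(x) = (5/2)x^6 - 5x^4 + 17x^3 - (67/2)x^2 + (172/3)x - 799/54


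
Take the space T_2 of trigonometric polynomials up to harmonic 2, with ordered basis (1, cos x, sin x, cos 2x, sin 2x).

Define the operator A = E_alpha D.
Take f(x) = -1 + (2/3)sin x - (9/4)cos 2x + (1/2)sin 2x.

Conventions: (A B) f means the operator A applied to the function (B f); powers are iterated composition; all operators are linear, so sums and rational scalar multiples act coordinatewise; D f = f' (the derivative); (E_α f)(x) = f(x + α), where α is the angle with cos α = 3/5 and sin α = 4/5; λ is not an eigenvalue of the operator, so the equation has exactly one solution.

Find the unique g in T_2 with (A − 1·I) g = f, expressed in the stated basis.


the result is g(x) = 1 - (1/9)cos x - (1/3)sin x + (685/884)cos 2x - (5/221)sin 2x

write g with unknown coordinates in the stated basis and equate coefficients in (A − 1·I) g = f
solving from the highest basis element down gives g = 1 - (1/9)cos x - (1/3)sin x + (685/884)cos 2x - (5/221)sin 2x
check: A g = -(1/9)cos x + (1/3)sin x - (326/221)cos 2x + (211/442)sin 2x
so A g − 1·g = -1 + (2/3)sin x - (9/4)cos 2x + (1/2)sin 2x = f ✓


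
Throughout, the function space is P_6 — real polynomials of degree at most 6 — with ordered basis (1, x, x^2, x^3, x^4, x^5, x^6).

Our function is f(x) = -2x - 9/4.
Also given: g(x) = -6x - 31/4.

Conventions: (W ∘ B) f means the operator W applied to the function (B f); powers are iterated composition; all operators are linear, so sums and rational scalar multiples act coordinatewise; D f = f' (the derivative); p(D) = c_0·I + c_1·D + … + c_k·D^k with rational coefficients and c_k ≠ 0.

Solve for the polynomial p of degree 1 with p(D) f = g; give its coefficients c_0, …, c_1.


D^0 f = -2x - 9/4
D^1 f = -2
matching coefficients of g against c_0 f + c_1 Df + … from the top degree down determines the c_i
solution: c_0 = 3, c_1 = 1/2

c_0 = 3, c_1 = 1/2


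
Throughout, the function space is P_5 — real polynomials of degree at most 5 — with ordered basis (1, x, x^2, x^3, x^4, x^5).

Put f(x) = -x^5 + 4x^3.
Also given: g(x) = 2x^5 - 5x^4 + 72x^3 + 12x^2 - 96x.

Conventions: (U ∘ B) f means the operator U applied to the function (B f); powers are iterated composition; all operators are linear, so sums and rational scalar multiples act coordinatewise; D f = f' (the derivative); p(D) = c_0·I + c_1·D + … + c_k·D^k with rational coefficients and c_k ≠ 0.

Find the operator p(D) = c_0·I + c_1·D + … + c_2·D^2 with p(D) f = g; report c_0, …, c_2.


D^0 f = -x^5 + 4x^3
D^1 f = -5x^4 + 12x^2
D^2 f = -20x^3 + 24x
matching coefficients of g against c_0 f + c_1 Df + … from the top degree down determines the c_i
solution: c_0 = -2, c_1 = 1, c_2 = -4

p(D) = -2·I + D − 4·D^2, i.e. c_0 = -2, c_1 = 1, c_2 = -4


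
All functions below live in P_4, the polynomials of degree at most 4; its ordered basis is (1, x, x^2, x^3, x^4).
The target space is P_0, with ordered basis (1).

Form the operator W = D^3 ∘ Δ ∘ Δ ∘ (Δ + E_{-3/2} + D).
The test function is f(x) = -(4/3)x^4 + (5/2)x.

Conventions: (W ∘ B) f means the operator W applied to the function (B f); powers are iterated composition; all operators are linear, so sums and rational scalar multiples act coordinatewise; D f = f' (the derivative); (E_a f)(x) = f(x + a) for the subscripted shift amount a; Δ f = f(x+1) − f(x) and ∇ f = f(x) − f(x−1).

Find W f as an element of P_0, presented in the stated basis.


the result is g(x) = 0

Δ f = -(16/3)x^3 - 8x^2 - (16/3)x + 7/6
E_{-3/2} f = -(4/3)x^4 + 8x^3 - 18x^2 + (41/2)x - 21/2
D f = -(16/3)x^3 + 5/2
(Δ + E_{-3/2} + D) f = -(4/3)x^4 - (8/3)x^3 - 26x^2 + (91/6)x - 41/6
Δ (Δ + E_{-3/2} + D) f = -(16/3)x^3 - 16x^2 - (196/3)x - 89/6
Δ Δ (Δ + E_{-3/2} + D) f = -16x^2 - 48x - 260/3
D (Δ ∘ Δ) (Δ + E_{-3/2} + D) f = -32x - 48
D D (Δ ∘ Δ) (Δ + E_{-3/2} + D) f = -32
D D D (Δ ∘ Δ) (Δ + E_{-3/2} + D) f = 0


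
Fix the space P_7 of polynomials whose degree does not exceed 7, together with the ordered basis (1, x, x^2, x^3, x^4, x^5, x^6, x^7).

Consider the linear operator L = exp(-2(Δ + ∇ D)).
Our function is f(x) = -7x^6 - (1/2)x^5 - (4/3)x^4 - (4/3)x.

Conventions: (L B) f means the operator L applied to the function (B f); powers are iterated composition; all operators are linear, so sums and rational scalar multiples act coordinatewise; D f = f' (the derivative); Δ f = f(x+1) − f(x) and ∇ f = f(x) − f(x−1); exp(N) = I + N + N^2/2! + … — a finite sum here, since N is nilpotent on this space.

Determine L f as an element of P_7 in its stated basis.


order-1 term: 84x^5 + 635x^4 - (1558/3)x^3 + 1078x^2 - (997/3)x + 110
order-2 term: -420x^4 - 5060x^3 - 8192x^2 + 5498x - 20338/3
order-3 term: 1120x^3 + 15160x^2 + (117128/3)x + 7372
order-4 term: -1680x^2 - 20200x - 123424/3
order-5 term: 1344x + 10096
order-6 term: -448
the series for exp(-2(Δ + ∇ D)) f terminates at order 6
exp(-2(Δ + ∇ D)) f = -7x^6 + (167/2)x^5 + (641/3)x^4 - (13378/3)x^3 + 6366x^2 + 25351x - 92372/3

the result is g(x) = -7x^6 + (167/2)x^5 + (641/3)x^4 - (13378/3)x^3 + 6366x^2 + 25351x - 92372/3


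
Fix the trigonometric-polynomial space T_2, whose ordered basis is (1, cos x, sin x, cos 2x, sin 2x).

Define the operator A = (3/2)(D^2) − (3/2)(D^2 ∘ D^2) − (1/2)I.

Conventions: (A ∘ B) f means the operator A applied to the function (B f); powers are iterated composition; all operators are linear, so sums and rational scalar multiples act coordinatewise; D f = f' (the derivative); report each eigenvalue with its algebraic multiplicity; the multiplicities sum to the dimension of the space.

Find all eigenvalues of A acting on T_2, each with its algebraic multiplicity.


λ = -61/2 (multiplicity 2), λ = -7/2 (multiplicity 2), λ = -1/2 (multiplicity 1)

image of 1: -1/2
image of cos x: -(7/2)cos x
image of sin x: -(7/2)sin x
image of cos 2x: -(61/2)cos 2x
image of sin 2x: -(61/2)sin 2x
the matrix is diagonal; its diagonal is (-1/2, -7/2, -7/2, -61/2, -61/2)
for a triangular matrix the eigenvalues are the diagonal entries, with algebraic multiplicity their repetition count


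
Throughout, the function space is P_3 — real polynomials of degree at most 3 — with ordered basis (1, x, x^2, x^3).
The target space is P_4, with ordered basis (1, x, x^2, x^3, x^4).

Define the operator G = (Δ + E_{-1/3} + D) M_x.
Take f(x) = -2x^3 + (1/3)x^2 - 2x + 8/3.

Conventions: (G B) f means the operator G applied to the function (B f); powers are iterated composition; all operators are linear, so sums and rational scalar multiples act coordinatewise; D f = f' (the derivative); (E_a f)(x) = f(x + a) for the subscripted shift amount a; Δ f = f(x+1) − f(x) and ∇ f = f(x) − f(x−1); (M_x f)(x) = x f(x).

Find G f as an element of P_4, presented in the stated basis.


the image equals g(x) = -2x^4 - 13x^3 - (41/3)x^2 - (286/27)x + 14/27

M_x f = -2x^4 + (1/3)x^3 - 2x^2 + (8/3)x
Δ M_x f = -8x^3 - 11x^2 - 11x - 1
E_{-1/3} M_x f = -2x^4 + 3x^3 - (11/3)x^2 + (119/27)x - 31/27
D M_x f = -8x^3 + x^2 - 4x + 8/3
(Δ + E_{-1/3} + D) M_x f = -2x^4 - 13x^3 - (41/3)x^2 - (286/27)x + 14/27


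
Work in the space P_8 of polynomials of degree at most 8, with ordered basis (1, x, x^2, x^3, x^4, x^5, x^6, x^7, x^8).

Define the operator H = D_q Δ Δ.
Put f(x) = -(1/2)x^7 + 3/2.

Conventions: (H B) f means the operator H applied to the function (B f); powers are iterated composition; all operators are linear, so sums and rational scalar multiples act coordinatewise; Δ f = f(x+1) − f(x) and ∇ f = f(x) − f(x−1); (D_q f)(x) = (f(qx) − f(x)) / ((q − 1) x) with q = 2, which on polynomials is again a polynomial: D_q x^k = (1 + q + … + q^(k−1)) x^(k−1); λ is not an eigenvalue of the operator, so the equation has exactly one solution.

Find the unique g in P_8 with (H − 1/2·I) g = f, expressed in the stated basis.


write g with unknown coordinates in the stated basis and equate coefficients in (H − 1/2·I) g = f
solving from the highest basis element down gives g = x^7 + 2604x^4 + 6300x^3 + 6860x^2 + 191268x + 201457
check: H g = 1302x^4 + 3150x^3 + 3430x^2 + 95634x + 100730
so H g − 1/2·g = -(1/2)x^7 + 3/2 = f ✓

g(x) = x^7 + 2604x^4 + 6300x^3 + 6860x^2 + 191268x + 201457


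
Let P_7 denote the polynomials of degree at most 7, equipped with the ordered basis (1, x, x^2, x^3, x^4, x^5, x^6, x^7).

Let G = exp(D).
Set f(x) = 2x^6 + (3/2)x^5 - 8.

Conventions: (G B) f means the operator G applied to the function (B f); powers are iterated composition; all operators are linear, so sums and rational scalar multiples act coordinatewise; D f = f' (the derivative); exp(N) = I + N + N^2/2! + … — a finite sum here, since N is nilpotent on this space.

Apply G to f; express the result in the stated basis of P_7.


g(x) = 2x^6 + (27/2)x^5 + (75/2)x^4 + 55x^3 + 45x^2 + (39/2)x - 9/2

order-1 term: 12x^5 + (15/2)x^4
order-2 term: 30x^4 + 15x^3
order-3 term: 40x^3 + 15x^2
order-4 term: 30x^2 + (15/2)x
order-5 term: 12x + 3/2
order-6 term: 2
the series for exp(D) f terminates at order 6
exp(D) f = 2x^6 + (27/2)x^5 + (75/2)x^4 + 55x^3 + 45x^2 + (39/2)x - 9/2


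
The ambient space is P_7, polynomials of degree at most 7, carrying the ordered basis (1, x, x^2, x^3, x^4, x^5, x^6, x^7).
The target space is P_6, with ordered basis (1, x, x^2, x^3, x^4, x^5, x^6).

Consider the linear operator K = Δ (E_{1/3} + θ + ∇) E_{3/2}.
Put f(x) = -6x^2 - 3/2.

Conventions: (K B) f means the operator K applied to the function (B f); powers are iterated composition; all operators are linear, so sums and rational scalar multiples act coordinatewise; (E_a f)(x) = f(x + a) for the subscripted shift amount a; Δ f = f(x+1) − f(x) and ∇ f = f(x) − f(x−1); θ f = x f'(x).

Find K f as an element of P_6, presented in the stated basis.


g(x) = -36x - 70

E_{3/2} f = -6x^2 - 18x - 15
E_{1/3} E_{3/2} f = -6x^2 - 22x - 65/3
θ E_{3/2} f = -12x^2 - 18x
∇ E_{3/2} f = -12x - 12
(E_{1/3} + θ + ∇) E_{3/2} f = -18x^2 - 52x - 101/3
Δ (E_{1/3} + θ + ∇) E_{3/2} f = -36x - 70


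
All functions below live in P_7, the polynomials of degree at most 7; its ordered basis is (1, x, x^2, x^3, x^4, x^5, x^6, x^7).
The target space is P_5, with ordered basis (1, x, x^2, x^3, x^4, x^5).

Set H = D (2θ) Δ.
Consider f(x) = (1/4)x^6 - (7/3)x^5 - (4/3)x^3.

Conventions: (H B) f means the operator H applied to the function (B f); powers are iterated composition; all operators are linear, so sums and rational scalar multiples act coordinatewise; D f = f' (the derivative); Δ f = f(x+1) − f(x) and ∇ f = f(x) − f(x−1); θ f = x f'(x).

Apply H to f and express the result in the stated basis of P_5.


the result is g(x) = 75x^4 - (760/3)x^3 - 330x^2 - (566/3)x - 85/3

Δ f = (3/2)x^5 - (95/12)x^4 - (55/3)x^3 - (283/12)x^2 - (85/6)x - 41/12
θ Δ f = (15/2)x^5 - (95/3)x^4 - 55x^3 - (283/6)x^2 - (85/6)x
(2θ) Δ f = 15x^5 - (190/3)x^4 - 110x^3 - (283/3)x^2 - (85/3)x
D (2θ) Δ f = 75x^4 - (760/3)x^3 - 330x^2 - (566/3)x - 85/3


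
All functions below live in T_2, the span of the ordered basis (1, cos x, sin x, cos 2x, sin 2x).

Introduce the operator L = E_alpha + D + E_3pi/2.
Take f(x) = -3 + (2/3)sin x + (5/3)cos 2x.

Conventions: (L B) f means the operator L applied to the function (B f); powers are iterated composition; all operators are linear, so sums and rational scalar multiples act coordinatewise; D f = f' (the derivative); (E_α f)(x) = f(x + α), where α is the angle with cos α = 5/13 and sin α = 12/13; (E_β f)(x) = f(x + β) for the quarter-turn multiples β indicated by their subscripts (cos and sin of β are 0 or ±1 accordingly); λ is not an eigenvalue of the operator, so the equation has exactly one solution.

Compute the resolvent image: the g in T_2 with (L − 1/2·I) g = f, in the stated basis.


g(x) = -2 - (32/45)cos x - (4/45)sin x - (7450/24747)cos 2x + (9160/24747)sin 2x

write g with unknown coordinates in the stated basis and equate coefficients in (L − 1/2·I) g = f
solving from the highest basis element down gives g = -2 - (32/45)cos x - (4/45)sin x - (7450/24747)cos 2x + (9160/24747)sin 2x
check: L g = -4 - (16/45)cos x + (28/45)sin x + (37520/24747)cos 2x + (4580/24747)sin 2x
so L g − 1/2·g = -3 + (2/3)sin x + (5/3)cos 2x = f ✓
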